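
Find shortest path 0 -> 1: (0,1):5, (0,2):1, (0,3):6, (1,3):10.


Dijkstra from 0:
Distances: {0: 0, 1: 5, 2: 1, 3: 6}
Shortest distance to 1 = 5, path = [0, 1]


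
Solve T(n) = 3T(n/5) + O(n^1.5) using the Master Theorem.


a=3, b=5, c=1.5. log_5(3)=0.683 < c=1.5. Case 3: O(n^c) = O(n^1.500)
Complexity: O(n^1.500)


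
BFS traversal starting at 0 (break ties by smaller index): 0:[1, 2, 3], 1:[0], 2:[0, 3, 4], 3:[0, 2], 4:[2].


BFS queue: start with [0]
Visit order: [0, 1, 2, 3, 4]


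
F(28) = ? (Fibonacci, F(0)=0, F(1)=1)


F(n)=F(n-1)+F(n-2)
...F(26)=121393, F(27)=196418, F(28)=317811


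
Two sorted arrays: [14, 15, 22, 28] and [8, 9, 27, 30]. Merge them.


Compare heads, take smaller each step.
Merged: [8, 9, 14, 15, 22, 27, 28, 30]


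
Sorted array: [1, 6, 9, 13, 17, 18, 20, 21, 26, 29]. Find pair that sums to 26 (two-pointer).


Two pointers: lo=0, hi=9
Found pair: (6, 20) summing to 26


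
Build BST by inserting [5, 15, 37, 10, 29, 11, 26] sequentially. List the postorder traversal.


Root = 5; build tree by BST insertion.
Postorder traversal: [11, 10, 26, 29, 37, 15, 5]


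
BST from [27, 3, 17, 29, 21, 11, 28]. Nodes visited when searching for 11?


BST root = 27
Search for 11: compare at each node
Path: [27, 3, 17, 11]


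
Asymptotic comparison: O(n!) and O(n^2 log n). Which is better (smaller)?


n^2 log n grows slower than factorial
O(n^2 log n) is asymptotically smaller; O(n!) grows faster


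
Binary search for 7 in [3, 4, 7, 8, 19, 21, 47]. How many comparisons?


Search for 7:
[0,6] mid=3 arr[3]=8
[0,2] mid=1 arr[1]=4
[2,2] mid=2 arr[2]=7
Total: 3 comparisons


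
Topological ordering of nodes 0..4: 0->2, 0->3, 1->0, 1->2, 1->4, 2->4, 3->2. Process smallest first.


Kahn's algorithm, process smallest node first
Order: [1, 0, 3, 2, 4]


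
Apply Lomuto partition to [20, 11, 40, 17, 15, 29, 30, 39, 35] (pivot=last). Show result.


Elements <= 35 go left of pivot.
Result: [20, 11, 17, 15, 29, 30, 35, 39, 40], pivot at index 6


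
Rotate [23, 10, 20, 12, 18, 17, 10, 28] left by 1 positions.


Left rotate by 1: [10, 20, 12, 18, 17, 10, 28, 23]


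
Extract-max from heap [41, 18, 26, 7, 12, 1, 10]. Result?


Max = 41
Replace root with last, heapify down
Resulting heap: [26, 18, 10, 7, 12, 1]


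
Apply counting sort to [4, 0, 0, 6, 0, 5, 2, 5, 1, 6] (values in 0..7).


Count array: [3, 1, 1, 0, 1, 2, 2, 0]
Reconstruct: [0, 0, 0, 1, 2, 4, 5, 5, 6, 6]


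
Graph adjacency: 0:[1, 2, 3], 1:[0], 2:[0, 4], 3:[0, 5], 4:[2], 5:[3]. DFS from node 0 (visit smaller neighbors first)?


DFS stack-based: start with [0]
Visit order: [0, 1, 2, 4, 3, 5]


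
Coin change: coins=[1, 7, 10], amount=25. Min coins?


dp[0]=0; dp[i]=1+min(dp[i-c] for c in coins)
...dp[20]=2, dp[21]=3, dp[22]=4, dp[23]=5, dp[24]=3, dp[25]=4
Minimum coins for 25 = 4


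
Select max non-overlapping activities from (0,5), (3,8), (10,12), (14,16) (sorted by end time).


Greedy: pick earliest-ending, then skip overlaps.
Selected (3 activities): [(0, 5), (10, 12), (14, 16)]


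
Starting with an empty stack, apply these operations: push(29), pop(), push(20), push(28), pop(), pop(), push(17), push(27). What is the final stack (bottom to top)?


push(29) -> [29]
pop() returns 29 -> []
push(20) -> [20]
push(28) -> [20, 28]
pop() returns 28 -> [20]
pop() returns 20 -> []
push(17) -> [17]
push(27) -> [17, 27]
Final stack (bottom to top): [17, 27]


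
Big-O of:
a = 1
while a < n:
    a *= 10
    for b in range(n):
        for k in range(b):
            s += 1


Per nesting level: O(log n) * O(n) * O(n) [triangular over b] = O(n^2 log n)
Complexity: O(n^2 log n)


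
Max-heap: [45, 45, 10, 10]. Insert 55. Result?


Append 55: [45, 45, 10, 10, 55]
Bubble up: swap idx 4(55) with idx 1(45); swap idx 1(55) with idx 0(45)
Result: [55, 45, 10, 10, 45]


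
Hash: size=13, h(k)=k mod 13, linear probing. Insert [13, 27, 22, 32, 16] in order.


Insertions: 13->slot 0; 27->slot 1; 22->slot 9; 32->slot 6; 16->slot 3
Table: [13, 27, None, 16, None, None, 32, None, None, 22, None, None, None]


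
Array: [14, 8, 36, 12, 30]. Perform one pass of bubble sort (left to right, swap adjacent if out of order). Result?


After one pass: [8, 14, 12, 30, 36]


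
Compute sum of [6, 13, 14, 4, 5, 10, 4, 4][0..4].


Prefix sums: [0, 6, 19, 33, 37, 42, 52, 56, 60]
Sum[0..4] = prefix[5] - prefix[0] = 42 - 0 = 42


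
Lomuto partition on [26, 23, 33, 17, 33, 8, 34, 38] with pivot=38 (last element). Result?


Elements <= 38 go left of pivot.
Result: [26, 23, 33, 17, 33, 8, 34, 38], pivot at index 7


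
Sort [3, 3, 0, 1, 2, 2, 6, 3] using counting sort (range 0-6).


Count array: [1, 1, 2, 3, 0, 0, 1]
Reconstruct: [0, 1, 2, 2, 3, 3, 3, 6]


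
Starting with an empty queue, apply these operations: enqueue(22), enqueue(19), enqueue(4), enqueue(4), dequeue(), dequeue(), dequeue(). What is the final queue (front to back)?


enqueue(22) -> [22]
enqueue(19) -> [22, 19]
enqueue(4) -> [22, 19, 4]
enqueue(4) -> [22, 19, 4, 4]
dequeue() returns 22 -> [19, 4, 4]
dequeue() returns 19 -> [4, 4]
dequeue() returns 4 -> [4]
Final queue (front to back): [4]


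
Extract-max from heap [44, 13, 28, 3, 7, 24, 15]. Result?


Max = 44
Replace root with last, heapify down
Resulting heap: [28, 13, 24, 3, 7, 15]


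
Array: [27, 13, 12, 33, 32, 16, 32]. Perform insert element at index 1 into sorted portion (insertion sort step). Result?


After one pass: [13, 27, 12, 33, 32, 16, 32]


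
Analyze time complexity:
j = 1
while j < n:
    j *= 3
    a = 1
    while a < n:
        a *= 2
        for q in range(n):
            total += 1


Per nesting level: O(log n) * O(log n) * O(n) = O(n (log n)^2)
Complexity: O(n (log n)^2)


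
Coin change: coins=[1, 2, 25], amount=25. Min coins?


dp[0]=0; dp[i]=1+min(dp[i-c] for c in coins)
...dp[20]=10, dp[21]=11, dp[22]=11, dp[23]=12, dp[24]=12, dp[25]=1
Minimum coins for 25 = 1


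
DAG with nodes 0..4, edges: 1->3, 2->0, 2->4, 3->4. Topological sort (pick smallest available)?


Kahn's algorithm, process smallest node first
Order: [1, 2, 0, 3, 4]


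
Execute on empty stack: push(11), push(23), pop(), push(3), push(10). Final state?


push(11) -> [11]
push(23) -> [11, 23]
pop() returns 23 -> [11]
push(3) -> [11, 3]
push(10) -> [11, 3, 10]
Final stack (bottom to top): [11, 3, 10]


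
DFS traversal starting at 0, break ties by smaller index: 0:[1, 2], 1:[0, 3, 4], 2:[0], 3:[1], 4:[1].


DFS stack-based: start with [0]
Visit order: [0, 1, 3, 4, 2]


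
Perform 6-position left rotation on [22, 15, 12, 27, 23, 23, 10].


Left rotate by 6: [10, 22, 15, 12, 27, 23, 23]


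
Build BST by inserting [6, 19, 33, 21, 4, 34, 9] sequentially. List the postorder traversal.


Root = 6; build tree by BST insertion.
Postorder traversal: [4, 9, 21, 34, 33, 19, 6]


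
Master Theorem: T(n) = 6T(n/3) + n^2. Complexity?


a=6, b=3, c=2. log_3(6)=1.631 < c=2. Case 3: O(n^c) = O(n^2)
Complexity: O(n^2)


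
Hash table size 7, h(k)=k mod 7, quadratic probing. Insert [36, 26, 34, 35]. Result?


Insertions: 36->slot 1; 26->slot 5; 34->slot 6; 35->slot 0
Table: [35, 36, None, None, None, 26, 34]


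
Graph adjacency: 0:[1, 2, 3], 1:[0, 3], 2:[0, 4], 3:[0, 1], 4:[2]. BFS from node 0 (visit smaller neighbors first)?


BFS queue: start with [0]
Visit order: [0, 1, 2, 3, 4]


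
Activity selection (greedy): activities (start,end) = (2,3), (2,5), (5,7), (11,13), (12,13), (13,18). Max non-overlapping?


Greedy: pick earliest-ending, then skip overlaps.
Selected (4 activities): [(2, 3), (5, 7), (11, 13), (13, 18)]


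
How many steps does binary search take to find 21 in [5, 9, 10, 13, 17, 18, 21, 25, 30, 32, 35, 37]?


Search for 21:
[0,11] mid=5 arr[5]=18
[6,11] mid=8 arr[8]=30
[6,7] mid=6 arr[6]=21
Total: 3 comparisons


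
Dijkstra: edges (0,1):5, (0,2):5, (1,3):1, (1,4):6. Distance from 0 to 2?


Dijkstra from 0:
Distances: {0: 0, 1: 5, 2: 5, 3: 6, 4: 11}
Shortest distance to 2 = 5, path = [0, 2]


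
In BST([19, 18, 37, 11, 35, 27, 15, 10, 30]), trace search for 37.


BST root = 19
Search for 37: compare at each node
Path: [19, 37]


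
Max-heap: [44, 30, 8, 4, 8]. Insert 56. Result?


Append 56: [44, 30, 8, 4, 8, 56]
Bubble up: swap idx 5(56) with idx 2(8); swap idx 2(56) with idx 0(44)
Result: [56, 30, 44, 4, 8, 8]


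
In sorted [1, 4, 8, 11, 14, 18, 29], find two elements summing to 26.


Two pointers: lo=0, hi=6
Found pair: (8, 18) summing to 26


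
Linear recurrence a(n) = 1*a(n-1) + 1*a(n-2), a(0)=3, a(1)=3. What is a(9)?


Build bottom-up:
...a(7)=63, a(8)=102, a(9)=1*102+1*63=165


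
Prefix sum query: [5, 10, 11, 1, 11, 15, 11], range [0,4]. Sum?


Prefix sums: [0, 5, 15, 26, 27, 38, 53, 64]
Sum[0..4] = prefix[5] - prefix[0] = 38 - 0 = 38


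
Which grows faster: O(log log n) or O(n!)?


double-logarithmic grows slower than factorial
O(log log n) is asymptotically smaller; O(n!) grows faster


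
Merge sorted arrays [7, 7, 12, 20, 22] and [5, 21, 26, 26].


Compare heads, take smaller each step.
Merged: [5, 7, 7, 12, 20, 21, 22, 26, 26]


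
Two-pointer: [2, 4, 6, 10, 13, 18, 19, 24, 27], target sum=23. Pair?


Two pointers: lo=0, hi=8
Found pair: (4, 19) summing to 23


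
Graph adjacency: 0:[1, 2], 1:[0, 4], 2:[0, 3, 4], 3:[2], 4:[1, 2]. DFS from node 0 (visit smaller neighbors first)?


DFS stack-based: start with [0]
Visit order: [0, 1, 4, 2, 3]


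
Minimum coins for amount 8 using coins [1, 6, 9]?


dp[0]=0; dp[i]=1+min(dp[i-c] for c in coins)
...dp[3]=3, dp[4]=4, dp[5]=5, dp[6]=1, dp[7]=2, dp[8]=3
Minimum coins for 8 = 3


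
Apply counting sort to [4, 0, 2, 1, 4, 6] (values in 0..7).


Count array: [1, 1, 1, 0, 2, 0, 1, 0]
Reconstruct: [0, 1, 2, 4, 4, 6]


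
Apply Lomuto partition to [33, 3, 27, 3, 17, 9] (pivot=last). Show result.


Elements <= 9 go left of pivot.
Result: [3, 3, 9, 33, 17, 27], pivot at index 2


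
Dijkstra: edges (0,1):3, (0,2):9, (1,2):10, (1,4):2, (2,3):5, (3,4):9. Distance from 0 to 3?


Dijkstra from 0:
Distances: {0: 0, 1: 3, 2: 9, 3: 14, 4: 5}
Shortest distance to 3 = 14, path = [0, 1, 4, 3]


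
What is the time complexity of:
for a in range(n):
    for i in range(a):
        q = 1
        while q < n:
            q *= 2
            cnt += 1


Per nesting level: O(n) * O(n) [triangular over a] * O(log n) = O(n^2 log n)
Complexity: O(n^2 log n)


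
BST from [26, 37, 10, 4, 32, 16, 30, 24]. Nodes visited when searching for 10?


BST root = 26
Search for 10: compare at each node
Path: [26, 10]


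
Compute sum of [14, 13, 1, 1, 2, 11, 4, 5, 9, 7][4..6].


Prefix sums: [0, 14, 27, 28, 29, 31, 42, 46, 51, 60, 67]
Sum[4..6] = prefix[7] - prefix[4] = 46 - 29 = 17


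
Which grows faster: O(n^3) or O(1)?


constant grows slower than cubic
O(1) is asymptotically smaller; O(n^3) grows faster


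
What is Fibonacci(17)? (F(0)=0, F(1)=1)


F(n)=F(n-1)+F(n-2)
...F(15)=610, F(16)=987, F(17)=1597


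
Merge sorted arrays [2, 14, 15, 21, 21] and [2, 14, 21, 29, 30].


Compare heads, take smaller each step.
Merged: [2, 2, 14, 14, 15, 21, 21, 21, 29, 30]


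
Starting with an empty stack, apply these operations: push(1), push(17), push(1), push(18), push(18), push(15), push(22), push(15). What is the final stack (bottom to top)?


push(1) -> [1]
push(17) -> [1, 17]
push(1) -> [1, 17, 1]
push(18) -> [1, 17, 1, 18]
push(18) -> [1, 17, 1, 18, 18]
push(15) -> [1, 17, 1, 18, 18, 15]
push(22) -> [1, 17, 1, 18, 18, 15, 22]
push(15) -> [1, 17, 1, 18, 18, 15, 22, 15]
Final stack (bottom to top): [1, 17, 1, 18, 18, 15, 22, 15]


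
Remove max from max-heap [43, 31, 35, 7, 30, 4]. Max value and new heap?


Max = 43
Replace root with last, heapify down
Resulting heap: [35, 31, 4, 7, 30]


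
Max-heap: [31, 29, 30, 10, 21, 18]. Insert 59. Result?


Append 59: [31, 29, 30, 10, 21, 18, 59]
Bubble up: swap idx 6(59) with idx 2(30); swap idx 2(59) with idx 0(31)
Result: [59, 29, 31, 10, 21, 18, 30]


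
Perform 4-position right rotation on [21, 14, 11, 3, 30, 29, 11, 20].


Right rotate by 4: [30, 29, 11, 20, 21, 14, 11, 3]


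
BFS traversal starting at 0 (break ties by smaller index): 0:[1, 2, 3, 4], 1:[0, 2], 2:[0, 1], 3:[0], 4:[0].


BFS queue: start with [0]
Visit order: [0, 1, 2, 3, 4]


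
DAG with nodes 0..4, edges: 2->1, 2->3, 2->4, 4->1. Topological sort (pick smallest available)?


Kahn's algorithm, process smallest node first
Order: [0, 2, 3, 4, 1]


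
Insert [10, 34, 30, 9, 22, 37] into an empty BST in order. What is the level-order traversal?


Root = 10; build tree by BST insertion.
Level-Order traversal: [10, 9, 34, 30, 37, 22]


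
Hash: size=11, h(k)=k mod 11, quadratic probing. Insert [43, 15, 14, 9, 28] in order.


Insertions: 43->slot 10; 15->slot 4; 14->slot 3; 9->slot 9; 28->slot 6
Table: [None, None, None, 14, 15, None, 28, None, None, 9, 43]


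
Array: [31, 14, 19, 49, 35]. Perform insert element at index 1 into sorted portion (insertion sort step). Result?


After one pass: [14, 31, 19, 49, 35]


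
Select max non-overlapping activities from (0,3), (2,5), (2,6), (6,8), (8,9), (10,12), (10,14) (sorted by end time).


Greedy: pick earliest-ending, then skip overlaps.
Selected (4 activities): [(0, 3), (6, 8), (8, 9), (10, 12)]


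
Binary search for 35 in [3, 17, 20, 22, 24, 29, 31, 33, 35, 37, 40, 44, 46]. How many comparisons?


Search for 35:
[0,12] mid=6 arr[6]=31
[7,12] mid=9 arr[9]=37
[7,8] mid=7 arr[7]=33
[8,8] mid=8 arr[8]=35
Total: 4 comparisons


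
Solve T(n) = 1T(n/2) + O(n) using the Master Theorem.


a=1, b=2, c=1. log_2(1)=0 < c=1. Case 3: O(n^c) = O(n)
Complexity: O(n)


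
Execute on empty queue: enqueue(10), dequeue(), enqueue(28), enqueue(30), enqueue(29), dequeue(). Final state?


enqueue(10) -> [10]
dequeue() returns 10 -> []
enqueue(28) -> [28]
enqueue(30) -> [28, 30]
enqueue(29) -> [28, 30, 29]
dequeue() returns 28 -> [30, 29]
Final queue (front to back): [30, 29]


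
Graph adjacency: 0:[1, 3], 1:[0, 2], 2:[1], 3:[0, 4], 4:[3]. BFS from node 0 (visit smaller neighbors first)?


BFS queue: start with [0]
Visit order: [0, 1, 3, 2, 4]


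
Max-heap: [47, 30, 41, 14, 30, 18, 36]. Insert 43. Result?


Append 43: [47, 30, 41, 14, 30, 18, 36, 43]
Bubble up: swap idx 7(43) with idx 3(14); swap idx 3(43) with idx 1(30)
Result: [47, 43, 41, 30, 30, 18, 36, 14]


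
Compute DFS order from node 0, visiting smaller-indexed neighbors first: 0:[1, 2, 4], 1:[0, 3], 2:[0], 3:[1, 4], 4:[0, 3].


DFS stack-based: start with [0]
Visit order: [0, 1, 3, 4, 2]


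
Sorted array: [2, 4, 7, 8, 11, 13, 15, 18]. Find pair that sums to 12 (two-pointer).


Two pointers: lo=0, hi=7
Found pair: (4, 8) summing to 12


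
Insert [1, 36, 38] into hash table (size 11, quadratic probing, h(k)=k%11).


Insertions: 1->slot 1; 36->slot 3; 38->slot 5
Table: [None, 1, None, 36, None, 38, None, None, None, None, None]


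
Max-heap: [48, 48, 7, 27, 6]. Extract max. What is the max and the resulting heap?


Max = 48
Replace root with last, heapify down
Resulting heap: [48, 27, 7, 6]


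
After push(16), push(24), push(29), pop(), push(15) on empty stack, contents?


push(16) -> [16]
push(24) -> [16, 24]
push(29) -> [16, 24, 29]
pop() returns 29 -> [16, 24]
push(15) -> [16, 24, 15]
Final stack (bottom to top): [16, 24, 15]


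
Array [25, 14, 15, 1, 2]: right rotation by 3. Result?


Right rotate by 3: [15, 1, 2, 25, 14]


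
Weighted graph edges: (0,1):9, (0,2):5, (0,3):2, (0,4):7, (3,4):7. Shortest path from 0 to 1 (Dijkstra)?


Dijkstra from 0:
Distances: {0: 0, 1: 9, 2: 5, 3: 2, 4: 7}
Shortest distance to 1 = 9, path = [0, 1]


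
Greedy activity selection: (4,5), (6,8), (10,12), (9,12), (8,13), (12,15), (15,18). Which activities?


Greedy: pick earliest-ending, then skip overlaps.
Selected (5 activities): [(4, 5), (6, 8), (10, 12), (12, 15), (15, 18)]


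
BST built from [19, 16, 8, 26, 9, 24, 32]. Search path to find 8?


BST root = 19
Search for 8: compare at each node
Path: [19, 16, 8]


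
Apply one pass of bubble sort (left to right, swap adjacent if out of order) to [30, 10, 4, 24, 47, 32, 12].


After one pass: [10, 4, 24, 30, 32, 12, 47]


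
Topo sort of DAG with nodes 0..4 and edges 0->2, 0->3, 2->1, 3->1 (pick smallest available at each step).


Kahn's algorithm, process smallest node first
Order: [0, 2, 3, 1, 4]


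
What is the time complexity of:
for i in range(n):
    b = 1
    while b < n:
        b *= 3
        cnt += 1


Per nesting level: O(n) * O(log n) = O(n log n)
Complexity: O(n log n)


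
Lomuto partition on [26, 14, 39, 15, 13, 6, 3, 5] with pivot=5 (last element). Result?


Elements <= 5 go left of pivot.
Result: [3, 5, 39, 15, 13, 6, 26, 14], pivot at index 1


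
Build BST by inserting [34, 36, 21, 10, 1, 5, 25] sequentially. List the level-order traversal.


Root = 34; build tree by BST insertion.
Level-Order traversal: [34, 21, 36, 10, 25, 1, 5]


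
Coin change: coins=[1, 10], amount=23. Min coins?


dp[0]=0; dp[i]=1+min(dp[i-c] for c in coins)
...dp[18]=9, dp[19]=10, dp[20]=2, dp[21]=3, dp[22]=4, dp[23]=5
Minimum coins for 23 = 5


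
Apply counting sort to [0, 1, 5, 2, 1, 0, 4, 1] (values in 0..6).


Count array: [2, 3, 1, 0, 1, 1, 0]
Reconstruct: [0, 0, 1, 1, 1, 2, 4, 5]


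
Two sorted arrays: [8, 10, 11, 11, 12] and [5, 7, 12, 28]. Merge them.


Compare heads, take smaller each step.
Merged: [5, 7, 8, 10, 11, 11, 12, 12, 28]


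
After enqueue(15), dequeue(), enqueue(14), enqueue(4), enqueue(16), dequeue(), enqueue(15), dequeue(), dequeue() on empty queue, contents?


enqueue(15) -> [15]
dequeue() returns 15 -> []
enqueue(14) -> [14]
enqueue(4) -> [14, 4]
enqueue(16) -> [14, 4, 16]
dequeue() returns 14 -> [4, 16]
enqueue(15) -> [4, 16, 15]
dequeue() returns 4 -> [16, 15]
dequeue() returns 16 -> [15]
Final queue (front to back): [15]


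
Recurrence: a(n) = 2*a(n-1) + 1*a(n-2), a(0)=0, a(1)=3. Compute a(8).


Build bottom-up:
...a(6)=210, a(7)=507, a(8)=2*507+1*210=1224


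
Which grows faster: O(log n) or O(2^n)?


logarithmic grows slower than exponential
O(log n) is asymptotically smaller; O(2^n) grows faster


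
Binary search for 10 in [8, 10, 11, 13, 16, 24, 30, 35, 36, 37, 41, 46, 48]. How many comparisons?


Search for 10:
[0,12] mid=6 arr[6]=30
[0,5] mid=2 arr[2]=11
[0,1] mid=0 arr[0]=8
[1,1] mid=1 arr[1]=10
Total: 4 comparisons


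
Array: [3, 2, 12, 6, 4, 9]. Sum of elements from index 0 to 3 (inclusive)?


Prefix sums: [0, 3, 5, 17, 23, 27, 36]
Sum[0..3] = prefix[4] - prefix[0] = 23 - 0 = 23


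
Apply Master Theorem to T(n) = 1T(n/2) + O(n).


a=1, b=2, c=1. log_2(1)=0 < c=1. Case 3: O(n^c) = O(n)
Complexity: O(n)


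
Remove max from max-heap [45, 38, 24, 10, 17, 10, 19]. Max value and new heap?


Max = 45
Replace root with last, heapify down
Resulting heap: [38, 19, 24, 10, 17, 10]


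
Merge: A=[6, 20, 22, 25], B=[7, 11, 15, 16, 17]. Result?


Compare heads, take smaller each step.
Merged: [6, 7, 11, 15, 16, 17, 20, 22, 25]


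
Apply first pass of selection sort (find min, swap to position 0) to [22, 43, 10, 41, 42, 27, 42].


After one pass: [10, 43, 22, 41, 42, 27, 42]


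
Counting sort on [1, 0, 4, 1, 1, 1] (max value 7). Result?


Count array: [1, 4, 0, 0, 1, 0, 0, 0]
Reconstruct: [0, 1, 1, 1, 1, 4]


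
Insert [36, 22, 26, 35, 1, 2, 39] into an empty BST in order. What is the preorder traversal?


Root = 36; build tree by BST insertion.
Preorder traversal: [36, 22, 1, 2, 26, 35, 39]


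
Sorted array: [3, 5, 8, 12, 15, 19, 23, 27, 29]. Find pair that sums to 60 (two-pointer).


Two pointers: lo=0, hi=8
No pair sums to 60


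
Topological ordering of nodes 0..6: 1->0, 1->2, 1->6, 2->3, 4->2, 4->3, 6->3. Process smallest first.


Kahn's algorithm, process smallest node first
Order: [1, 0, 4, 2, 5, 6, 3]


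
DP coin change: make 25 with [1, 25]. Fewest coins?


dp[0]=0; dp[i]=1+min(dp[i-c] for c in coins)
...dp[20]=20, dp[21]=21, dp[22]=22, dp[23]=23, dp[24]=24, dp[25]=1
Minimum coins for 25 = 1


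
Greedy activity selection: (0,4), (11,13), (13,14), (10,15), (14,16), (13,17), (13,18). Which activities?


Greedy: pick earliest-ending, then skip overlaps.
Selected (4 activities): [(0, 4), (11, 13), (13, 14), (14, 16)]


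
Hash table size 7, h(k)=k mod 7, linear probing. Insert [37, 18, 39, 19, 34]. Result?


Insertions: 37->slot 2; 18->slot 4; 39->slot 5; 19->slot 6; 34->slot 0
Table: [34, None, 37, None, 18, 39, 19]


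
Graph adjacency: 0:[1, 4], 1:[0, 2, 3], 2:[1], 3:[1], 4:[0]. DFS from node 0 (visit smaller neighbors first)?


DFS stack-based: start with [0]
Visit order: [0, 1, 2, 3, 4]


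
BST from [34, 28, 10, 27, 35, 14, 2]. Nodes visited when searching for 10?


BST root = 34
Search for 10: compare at each node
Path: [34, 28, 10]


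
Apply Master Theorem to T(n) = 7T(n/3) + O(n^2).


a=7, b=3, c=2. log_3(7)=1.771 < c=2. Case 3: O(n^c) = O(n^2)
Complexity: O(n^2)


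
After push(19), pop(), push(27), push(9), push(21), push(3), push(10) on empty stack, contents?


push(19) -> [19]
pop() returns 19 -> []
push(27) -> [27]
push(9) -> [27, 9]
push(21) -> [27, 9, 21]
push(3) -> [27, 9, 21, 3]
push(10) -> [27, 9, 21, 3, 10]
Final stack (bottom to top): [27, 9, 21, 3, 10]


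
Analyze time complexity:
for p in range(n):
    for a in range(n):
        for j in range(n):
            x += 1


Per nesting level: O(n) * O(n) * O(n) = O(n^3)
Complexity: O(n^3)


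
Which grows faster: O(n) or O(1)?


constant grows slower than linear
O(1) is asymptotically smaller; O(n) grows faster


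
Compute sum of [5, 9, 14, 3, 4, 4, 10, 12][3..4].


Prefix sums: [0, 5, 14, 28, 31, 35, 39, 49, 61]
Sum[3..4] = prefix[5] - prefix[3] = 35 - 28 = 7


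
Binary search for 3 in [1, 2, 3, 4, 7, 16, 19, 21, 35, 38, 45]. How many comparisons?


Search for 3:
[0,10] mid=5 arr[5]=16
[0,4] mid=2 arr[2]=3
Total: 2 comparisons


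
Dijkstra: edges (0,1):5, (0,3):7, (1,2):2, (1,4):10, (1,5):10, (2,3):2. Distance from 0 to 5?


Dijkstra from 0:
Distances: {0: 0, 1: 5, 2: 7, 3: 7, 4: 15, 5: 15}
Shortest distance to 5 = 15, path = [0, 1, 5]


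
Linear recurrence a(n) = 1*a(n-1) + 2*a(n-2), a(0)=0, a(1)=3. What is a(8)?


Build bottom-up:
...a(6)=63, a(7)=129, a(8)=1*129+2*63=255


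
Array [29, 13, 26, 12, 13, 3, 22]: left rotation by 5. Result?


Left rotate by 5: [3, 22, 29, 13, 26, 12, 13]


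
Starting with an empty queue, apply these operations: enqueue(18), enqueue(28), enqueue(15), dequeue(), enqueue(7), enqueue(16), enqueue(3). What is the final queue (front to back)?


enqueue(18) -> [18]
enqueue(28) -> [18, 28]
enqueue(15) -> [18, 28, 15]
dequeue() returns 18 -> [28, 15]
enqueue(7) -> [28, 15, 7]
enqueue(16) -> [28, 15, 7, 16]
enqueue(3) -> [28, 15, 7, 16, 3]
Final queue (front to back): [28, 15, 7, 16, 3]


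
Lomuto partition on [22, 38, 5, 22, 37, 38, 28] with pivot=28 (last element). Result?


Elements <= 28 go left of pivot.
Result: [22, 5, 22, 28, 37, 38, 38], pivot at index 3


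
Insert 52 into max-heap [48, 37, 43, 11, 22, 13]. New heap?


Append 52: [48, 37, 43, 11, 22, 13, 52]
Bubble up: swap idx 6(52) with idx 2(43); swap idx 2(52) with idx 0(48)
Result: [52, 37, 48, 11, 22, 13, 43]


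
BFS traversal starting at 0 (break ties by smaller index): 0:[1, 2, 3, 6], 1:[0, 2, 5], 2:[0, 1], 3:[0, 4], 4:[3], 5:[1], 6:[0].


BFS queue: start with [0]
Visit order: [0, 1, 2, 3, 6, 5, 4]


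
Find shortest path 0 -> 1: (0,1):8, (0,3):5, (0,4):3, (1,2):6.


Dijkstra from 0:
Distances: {0: 0, 1: 8, 2: 14, 3: 5, 4: 3}
Shortest distance to 1 = 8, path = [0, 1]


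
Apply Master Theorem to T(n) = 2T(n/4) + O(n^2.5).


a=2, b=4, c=2.5. log_4(2)=0.5 < c=2.5. Case 3: O(n^c) = O(n^2.500)
Complexity: O(n^2.500)


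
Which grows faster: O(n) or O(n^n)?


linear grows slower than n^n
O(n) is asymptotically smaller; O(n^n) grows faster


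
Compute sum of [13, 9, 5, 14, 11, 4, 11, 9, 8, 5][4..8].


Prefix sums: [0, 13, 22, 27, 41, 52, 56, 67, 76, 84, 89]
Sum[4..8] = prefix[9] - prefix[4] = 84 - 41 = 43


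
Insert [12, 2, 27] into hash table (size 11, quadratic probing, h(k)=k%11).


Insertions: 12->slot 1; 2->slot 2; 27->slot 5
Table: [None, 12, 2, None, None, 27, None, None, None, None, None]


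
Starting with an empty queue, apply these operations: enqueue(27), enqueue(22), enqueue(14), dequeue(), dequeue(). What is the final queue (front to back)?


enqueue(27) -> [27]
enqueue(22) -> [27, 22]
enqueue(14) -> [27, 22, 14]
dequeue() returns 27 -> [22, 14]
dequeue() returns 22 -> [14]
Final queue (front to back): [14]


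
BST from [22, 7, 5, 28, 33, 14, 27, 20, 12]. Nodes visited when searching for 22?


BST root = 22
Search for 22: compare at each node
Path: [22]


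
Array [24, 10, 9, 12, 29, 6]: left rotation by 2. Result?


Left rotate by 2: [9, 12, 29, 6, 24, 10]


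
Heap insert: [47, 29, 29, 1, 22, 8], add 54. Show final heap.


Append 54: [47, 29, 29, 1, 22, 8, 54]
Bubble up: swap idx 6(54) with idx 2(29); swap idx 2(54) with idx 0(47)
Result: [54, 29, 47, 1, 22, 8, 29]


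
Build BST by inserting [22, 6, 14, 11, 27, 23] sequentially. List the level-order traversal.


Root = 22; build tree by BST insertion.
Level-Order traversal: [22, 6, 27, 14, 23, 11]


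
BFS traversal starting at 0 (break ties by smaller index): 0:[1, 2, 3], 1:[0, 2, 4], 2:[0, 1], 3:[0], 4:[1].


BFS queue: start with [0]
Visit order: [0, 1, 2, 3, 4]


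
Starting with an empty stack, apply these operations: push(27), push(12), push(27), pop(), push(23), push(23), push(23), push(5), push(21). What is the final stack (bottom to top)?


push(27) -> [27]
push(12) -> [27, 12]
push(27) -> [27, 12, 27]
pop() returns 27 -> [27, 12]
push(23) -> [27, 12, 23]
push(23) -> [27, 12, 23, 23]
push(23) -> [27, 12, 23, 23, 23]
push(5) -> [27, 12, 23, 23, 23, 5]
push(21) -> [27, 12, 23, 23, 23, 5, 21]
Final stack (bottom to top): [27, 12, 23, 23, 23, 5, 21]


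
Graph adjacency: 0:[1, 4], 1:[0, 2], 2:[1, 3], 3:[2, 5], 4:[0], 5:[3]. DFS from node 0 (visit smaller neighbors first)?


DFS stack-based: start with [0]
Visit order: [0, 1, 2, 3, 5, 4]


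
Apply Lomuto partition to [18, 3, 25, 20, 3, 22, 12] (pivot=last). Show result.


Elements <= 12 go left of pivot.
Result: [3, 3, 12, 20, 18, 22, 25], pivot at index 2


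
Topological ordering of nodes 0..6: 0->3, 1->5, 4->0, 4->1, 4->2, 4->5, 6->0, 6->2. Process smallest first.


Kahn's algorithm, process smallest node first
Order: [4, 1, 5, 6, 0, 2, 3]


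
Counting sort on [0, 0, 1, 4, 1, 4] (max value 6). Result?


Count array: [2, 2, 0, 0, 2, 0, 0]
Reconstruct: [0, 0, 1, 1, 4, 4]


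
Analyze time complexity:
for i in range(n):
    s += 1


Per nesting level: O(n) = O(n)
Complexity: O(n)


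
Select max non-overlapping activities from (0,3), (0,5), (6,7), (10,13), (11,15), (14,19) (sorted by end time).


Greedy: pick earliest-ending, then skip overlaps.
Selected (4 activities): [(0, 3), (6, 7), (10, 13), (14, 19)]


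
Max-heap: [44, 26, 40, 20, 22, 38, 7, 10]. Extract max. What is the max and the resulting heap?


Max = 44
Replace root with last, heapify down
Resulting heap: [40, 26, 38, 20, 22, 10, 7]


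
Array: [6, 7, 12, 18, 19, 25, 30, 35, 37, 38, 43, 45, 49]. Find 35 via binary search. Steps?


Search for 35:
[0,12] mid=6 arr[6]=30
[7,12] mid=9 arr[9]=38
[7,8] mid=7 arr[7]=35
Total: 3 comparisons


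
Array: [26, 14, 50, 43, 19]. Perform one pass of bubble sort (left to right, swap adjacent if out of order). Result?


After one pass: [14, 26, 43, 19, 50]


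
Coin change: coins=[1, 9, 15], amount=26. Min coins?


dp[0]=0; dp[i]=1+min(dp[i-c] for c in coins)
...dp[21]=5, dp[22]=6, dp[23]=7, dp[24]=2, dp[25]=3, dp[26]=4
Minimum coins for 26 = 4


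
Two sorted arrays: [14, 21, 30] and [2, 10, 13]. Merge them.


Compare heads, take smaller each step.
Merged: [2, 10, 13, 14, 21, 30]


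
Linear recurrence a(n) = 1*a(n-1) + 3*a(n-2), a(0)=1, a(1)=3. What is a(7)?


Build bottom-up:
...a(5)=78, a(6)=177, a(7)=1*177+3*78=411


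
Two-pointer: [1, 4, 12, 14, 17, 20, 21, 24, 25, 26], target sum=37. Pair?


Two pointers: lo=0, hi=9
Found pair: (12, 25) summing to 37


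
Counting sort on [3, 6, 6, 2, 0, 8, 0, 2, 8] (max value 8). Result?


Count array: [2, 0, 2, 1, 0, 0, 2, 0, 2]
Reconstruct: [0, 0, 2, 2, 3, 6, 6, 8, 8]


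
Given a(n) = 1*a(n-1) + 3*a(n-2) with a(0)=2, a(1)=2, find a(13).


Build bottom-up:
...a(11)=12320, a(12)=28418, a(13)=1*28418+3*12320=65378


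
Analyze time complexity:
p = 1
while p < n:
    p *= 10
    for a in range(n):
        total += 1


Per nesting level: O(log n) * O(n) = O(n log n)
Complexity: O(n log n)


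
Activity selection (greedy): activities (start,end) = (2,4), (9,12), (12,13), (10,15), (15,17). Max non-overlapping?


Greedy: pick earliest-ending, then skip overlaps.
Selected (4 activities): [(2, 4), (9, 12), (12, 13), (15, 17)]


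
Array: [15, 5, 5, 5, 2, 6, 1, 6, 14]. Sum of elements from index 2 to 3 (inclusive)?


Prefix sums: [0, 15, 20, 25, 30, 32, 38, 39, 45, 59]
Sum[2..3] = prefix[4] - prefix[2] = 30 - 20 = 10


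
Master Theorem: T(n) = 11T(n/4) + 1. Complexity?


a=11, b=4, c=0. log_4(11)=1.730 > c=0. Case 1: O(n^log_b(a)) = O(n^1.730)
Complexity: O(n^1.730)


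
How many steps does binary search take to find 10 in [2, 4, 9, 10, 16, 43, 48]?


Search for 10:
[0,6] mid=3 arr[3]=10
Total: 1 comparisons


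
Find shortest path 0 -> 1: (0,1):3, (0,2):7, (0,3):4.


Dijkstra from 0:
Distances: {0: 0, 1: 3, 2: 7, 3: 4}
Shortest distance to 1 = 3, path = [0, 1]


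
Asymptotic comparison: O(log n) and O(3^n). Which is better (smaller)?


logarithmic grows slower than exponential (base 3)
O(log n) is asymptotically smaller; O(3^n) grows faster


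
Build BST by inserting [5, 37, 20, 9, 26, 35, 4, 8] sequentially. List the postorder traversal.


Root = 5; build tree by BST insertion.
Postorder traversal: [4, 8, 9, 35, 26, 20, 37, 5]


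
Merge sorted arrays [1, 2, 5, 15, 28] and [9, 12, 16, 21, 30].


Compare heads, take smaller each step.
Merged: [1, 2, 5, 9, 12, 15, 16, 21, 28, 30]


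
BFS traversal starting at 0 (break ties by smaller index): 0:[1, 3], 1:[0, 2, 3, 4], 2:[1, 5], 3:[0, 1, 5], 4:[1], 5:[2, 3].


BFS queue: start with [0]
Visit order: [0, 1, 3, 2, 4, 5]


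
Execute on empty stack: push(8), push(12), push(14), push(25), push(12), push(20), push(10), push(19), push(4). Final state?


push(8) -> [8]
push(12) -> [8, 12]
push(14) -> [8, 12, 14]
push(25) -> [8, 12, 14, 25]
push(12) -> [8, 12, 14, 25, 12]
push(20) -> [8, 12, 14, 25, 12, 20]
push(10) -> [8, 12, 14, 25, 12, 20, 10]
push(19) -> [8, 12, 14, 25, 12, 20, 10, 19]
push(4) -> [8, 12, 14, 25, 12, 20, 10, 19, 4]
Final stack (bottom to top): [8, 12, 14, 25, 12, 20, 10, 19, 4]


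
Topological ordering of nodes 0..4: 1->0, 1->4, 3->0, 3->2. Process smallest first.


Kahn's algorithm, process smallest node first
Order: [1, 3, 0, 2, 4]


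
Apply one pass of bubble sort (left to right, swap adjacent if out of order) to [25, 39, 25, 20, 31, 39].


After one pass: [25, 25, 20, 31, 39, 39]


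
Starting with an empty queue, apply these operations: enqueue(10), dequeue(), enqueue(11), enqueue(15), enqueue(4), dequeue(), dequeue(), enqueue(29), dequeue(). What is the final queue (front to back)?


enqueue(10) -> [10]
dequeue() returns 10 -> []
enqueue(11) -> [11]
enqueue(15) -> [11, 15]
enqueue(4) -> [11, 15, 4]
dequeue() returns 11 -> [15, 4]
dequeue() returns 15 -> [4]
enqueue(29) -> [4, 29]
dequeue() returns 4 -> [29]
Final queue (front to back): [29]


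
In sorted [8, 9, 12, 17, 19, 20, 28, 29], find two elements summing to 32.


Two pointers: lo=0, hi=7
Found pair: (12, 20) summing to 32


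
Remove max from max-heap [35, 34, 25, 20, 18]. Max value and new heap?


Max = 35
Replace root with last, heapify down
Resulting heap: [34, 20, 25, 18]


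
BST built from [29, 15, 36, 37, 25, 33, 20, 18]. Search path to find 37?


BST root = 29
Search for 37: compare at each node
Path: [29, 36, 37]


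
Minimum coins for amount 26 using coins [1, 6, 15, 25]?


dp[0]=0; dp[i]=1+min(dp[i-c] for c in coins)
...dp[21]=2, dp[22]=3, dp[23]=4, dp[24]=4, dp[25]=1, dp[26]=2
Minimum coins for 26 = 2


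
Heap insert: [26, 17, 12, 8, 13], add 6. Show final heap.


Append 6: [26, 17, 12, 8, 13, 6]
Bubble up: no swaps needed
Result: [26, 17, 12, 8, 13, 6]


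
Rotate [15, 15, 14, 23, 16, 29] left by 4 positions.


Left rotate by 4: [16, 29, 15, 15, 14, 23]


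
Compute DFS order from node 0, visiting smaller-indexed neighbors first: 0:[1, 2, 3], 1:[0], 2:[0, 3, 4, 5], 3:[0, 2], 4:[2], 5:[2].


DFS stack-based: start with [0]
Visit order: [0, 1, 2, 3, 4, 5]


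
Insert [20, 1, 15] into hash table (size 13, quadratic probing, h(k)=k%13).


Insertions: 20->slot 7; 1->slot 1; 15->slot 2
Table: [None, 1, 15, None, None, None, None, 20, None, None, None, None, None]


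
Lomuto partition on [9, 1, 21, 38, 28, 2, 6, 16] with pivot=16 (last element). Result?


Elements <= 16 go left of pivot.
Result: [9, 1, 2, 6, 16, 21, 38, 28], pivot at index 4


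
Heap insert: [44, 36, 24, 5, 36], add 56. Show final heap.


Append 56: [44, 36, 24, 5, 36, 56]
Bubble up: swap idx 5(56) with idx 2(24); swap idx 2(56) with idx 0(44)
Result: [56, 36, 44, 5, 36, 24]


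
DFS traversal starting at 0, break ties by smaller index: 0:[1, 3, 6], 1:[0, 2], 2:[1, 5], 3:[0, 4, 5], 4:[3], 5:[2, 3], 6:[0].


DFS stack-based: start with [0]
Visit order: [0, 1, 2, 5, 3, 4, 6]


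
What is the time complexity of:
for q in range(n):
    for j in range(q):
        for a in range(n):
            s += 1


Per nesting level: O(n) * O(n) [triangular over q] * O(n) = O(n^3)
Complexity: O(n^3)


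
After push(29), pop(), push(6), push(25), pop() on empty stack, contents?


push(29) -> [29]
pop() returns 29 -> []
push(6) -> [6]
push(25) -> [6, 25]
pop() returns 25 -> [6]
Final stack (bottom to top): [6]


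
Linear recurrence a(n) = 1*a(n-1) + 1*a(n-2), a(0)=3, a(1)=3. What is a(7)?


Build bottom-up:
...a(5)=24, a(6)=39, a(7)=1*39+1*24=63


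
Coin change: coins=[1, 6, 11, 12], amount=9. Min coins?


dp[0]=0; dp[i]=1+min(dp[i-c] for c in coins)
...dp[4]=4, dp[5]=5, dp[6]=1, dp[7]=2, dp[8]=3, dp[9]=4
Minimum coins for 9 = 4


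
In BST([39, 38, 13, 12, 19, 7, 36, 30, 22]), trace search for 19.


BST root = 39
Search for 19: compare at each node
Path: [39, 38, 13, 19]


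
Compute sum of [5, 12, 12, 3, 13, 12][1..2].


Prefix sums: [0, 5, 17, 29, 32, 45, 57]
Sum[1..2] = prefix[3] - prefix[1] = 29 - 5 = 24


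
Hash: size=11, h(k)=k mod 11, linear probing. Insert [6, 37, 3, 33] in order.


Insertions: 6->slot 6; 37->slot 4; 3->slot 3; 33->slot 0
Table: [33, None, None, 3, 37, None, 6, None, None, None, None]


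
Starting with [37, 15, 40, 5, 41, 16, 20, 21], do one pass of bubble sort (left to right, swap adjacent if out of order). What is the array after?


After one pass: [15, 37, 5, 40, 16, 20, 21, 41]


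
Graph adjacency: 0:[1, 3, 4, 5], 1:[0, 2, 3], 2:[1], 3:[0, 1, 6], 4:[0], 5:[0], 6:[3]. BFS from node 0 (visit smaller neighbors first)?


BFS queue: start with [0]
Visit order: [0, 1, 3, 4, 5, 2, 6]


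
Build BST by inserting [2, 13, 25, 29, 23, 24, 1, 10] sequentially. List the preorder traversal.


Root = 2; build tree by BST insertion.
Preorder traversal: [2, 1, 13, 10, 25, 23, 24, 29]


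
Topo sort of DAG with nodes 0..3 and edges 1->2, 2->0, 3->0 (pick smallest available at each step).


Kahn's algorithm, process smallest node first
Order: [1, 2, 3, 0]


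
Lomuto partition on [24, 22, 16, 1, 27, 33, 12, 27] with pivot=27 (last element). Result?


Elements <= 27 go left of pivot.
Result: [24, 22, 16, 1, 27, 12, 27, 33], pivot at index 6


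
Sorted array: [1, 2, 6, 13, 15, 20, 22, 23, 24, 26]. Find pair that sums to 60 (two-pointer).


Two pointers: lo=0, hi=9
No pair sums to 60


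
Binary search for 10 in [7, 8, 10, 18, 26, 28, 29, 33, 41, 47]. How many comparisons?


Search for 10:
[0,9] mid=4 arr[4]=26
[0,3] mid=1 arr[1]=8
[2,3] mid=2 arr[2]=10
Total: 3 comparisons


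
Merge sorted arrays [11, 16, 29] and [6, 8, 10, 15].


Compare heads, take smaller each step.
Merged: [6, 8, 10, 11, 15, 16, 29]


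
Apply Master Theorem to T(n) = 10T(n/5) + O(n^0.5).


a=10, b=5, c=0.5. log_5(10)=1.431 > c=0.5. Case 1: O(n^log_b(a)) = O(n^1.431)
Complexity: O(n^1.431)


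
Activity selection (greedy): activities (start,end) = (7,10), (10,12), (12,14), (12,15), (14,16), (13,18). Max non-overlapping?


Greedy: pick earliest-ending, then skip overlaps.
Selected (4 activities): [(7, 10), (10, 12), (12, 14), (14, 16)]


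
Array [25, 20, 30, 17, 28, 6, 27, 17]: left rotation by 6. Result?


Left rotate by 6: [27, 17, 25, 20, 30, 17, 28, 6]


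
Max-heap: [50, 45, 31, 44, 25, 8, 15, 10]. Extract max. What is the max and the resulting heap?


Max = 50
Replace root with last, heapify down
Resulting heap: [45, 44, 31, 10, 25, 8, 15]


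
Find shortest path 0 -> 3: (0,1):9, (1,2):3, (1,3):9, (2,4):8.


Dijkstra from 0:
Distances: {0: 0, 1: 9, 2: 12, 3: 18, 4: 20}
Shortest distance to 3 = 18, path = [0, 1, 3]


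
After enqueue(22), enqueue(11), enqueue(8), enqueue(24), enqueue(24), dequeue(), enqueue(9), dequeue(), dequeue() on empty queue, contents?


enqueue(22) -> [22]
enqueue(11) -> [22, 11]
enqueue(8) -> [22, 11, 8]
enqueue(24) -> [22, 11, 8, 24]
enqueue(24) -> [22, 11, 8, 24, 24]
dequeue() returns 22 -> [11, 8, 24, 24]
enqueue(9) -> [11, 8, 24, 24, 9]
dequeue() returns 11 -> [8, 24, 24, 9]
dequeue() returns 8 -> [24, 24, 9]
Final queue (front to back): [24, 24, 9]


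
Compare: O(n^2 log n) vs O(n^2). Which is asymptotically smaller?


quadratic grows slower than n^2 log n
O(n^2) is asymptotically smaller; O(n^2 log n) grows faster


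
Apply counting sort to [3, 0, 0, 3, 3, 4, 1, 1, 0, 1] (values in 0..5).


Count array: [3, 3, 0, 3, 1, 0]
Reconstruct: [0, 0, 0, 1, 1, 1, 3, 3, 3, 4]


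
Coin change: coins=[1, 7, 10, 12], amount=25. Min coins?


dp[0]=0; dp[i]=1+min(dp[i-c] for c in coins)
...dp[20]=2, dp[21]=3, dp[22]=2, dp[23]=3, dp[24]=2, dp[25]=3
Minimum coins for 25 = 3


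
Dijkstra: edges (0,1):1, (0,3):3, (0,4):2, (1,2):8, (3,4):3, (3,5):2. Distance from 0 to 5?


Dijkstra from 0:
Distances: {0: 0, 1: 1, 2: 9, 3: 3, 4: 2, 5: 5}
Shortest distance to 5 = 5, path = [0, 3, 5]


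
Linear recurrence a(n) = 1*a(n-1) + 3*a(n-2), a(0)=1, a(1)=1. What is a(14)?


Build bottom-up:
...a(12)=14209, a(13)=32689, a(14)=1*32689+3*14209=75316


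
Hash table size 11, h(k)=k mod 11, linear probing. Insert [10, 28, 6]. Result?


Insertions: 10->slot 10; 28->slot 6; 6->slot 7
Table: [None, None, None, None, None, None, 28, 6, None, None, 10]


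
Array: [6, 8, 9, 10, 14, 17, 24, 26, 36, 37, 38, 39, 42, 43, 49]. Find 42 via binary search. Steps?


Search for 42:
[0,14] mid=7 arr[7]=26
[8,14] mid=11 arr[11]=39
[12,14] mid=13 arr[13]=43
[12,12] mid=12 arr[12]=42
Total: 4 comparisons
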